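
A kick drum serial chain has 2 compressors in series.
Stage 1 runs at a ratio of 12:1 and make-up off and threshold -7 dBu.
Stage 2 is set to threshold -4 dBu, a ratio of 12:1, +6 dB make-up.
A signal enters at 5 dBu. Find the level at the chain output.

0 dBu

Stage 1: 12 dB above -7 dBu, reduced 12:1 to 1 dB above → -6 dBu.
Stage 2: -6 dBu is at or below the -4 dBu threshold — no compression; make-up brings it to 0 dBu.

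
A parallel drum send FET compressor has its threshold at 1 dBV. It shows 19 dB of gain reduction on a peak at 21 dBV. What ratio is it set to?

20:1

Input overshoot = 21 − 1 = 20 dB.
Output overshoot = 20 − 19 = 1 dB.
Ratio = input overshoot / output overshoot = 20 / 1 = 20.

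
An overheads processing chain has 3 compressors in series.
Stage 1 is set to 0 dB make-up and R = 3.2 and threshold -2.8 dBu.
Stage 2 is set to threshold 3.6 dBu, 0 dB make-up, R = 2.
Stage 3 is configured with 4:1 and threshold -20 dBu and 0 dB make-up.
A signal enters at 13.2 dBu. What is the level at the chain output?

Stage 1: 13.2 dBu is 16 dB over -2.8 dBu; at 3.2:1 that becomes 5 dB over, giving 2.2 dBu.
Stage 2: 2.2 dBu is at or below the 3.6 dBu threshold — no compression; output 2.2 dBu.
Stage 3: 22.2 dB above -20 dBu, reduced 4:1 to 5.55 dB above → -14.45 dBu.

-14.45 dBu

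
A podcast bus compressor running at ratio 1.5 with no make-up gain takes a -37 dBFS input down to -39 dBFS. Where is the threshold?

-43 dBFS

Input is 6 dB above T (since output overshoot × R = input overshoot: (-39 − T)·1.5 = -37 − T gives T = -43 dBFS).
Check: -43 + (-37 − (-43))/1.5 = -43 + 4 = -39 dBFS. ✓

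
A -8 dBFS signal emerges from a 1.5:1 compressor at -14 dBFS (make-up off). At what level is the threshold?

Input is 18 dB above T (since output overshoot × R = input overshoot: (-14 − T)·1.5 = -8 − T gives T = -26 dBFS).
Check: -26 + (-8 − (-26))/1.5 = -26 + 12 = -14 dBFS. ✓

-26 dBFS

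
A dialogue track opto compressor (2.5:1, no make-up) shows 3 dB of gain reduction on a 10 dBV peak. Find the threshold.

5 dBV

Gain reduction = 10 − 7 = 3 dB; output overshoot = GR / (R − 1) = 3 / 1.5 = 2 dB.
Threshold = output − output overshoot = 7 − 2 = 5 dBV.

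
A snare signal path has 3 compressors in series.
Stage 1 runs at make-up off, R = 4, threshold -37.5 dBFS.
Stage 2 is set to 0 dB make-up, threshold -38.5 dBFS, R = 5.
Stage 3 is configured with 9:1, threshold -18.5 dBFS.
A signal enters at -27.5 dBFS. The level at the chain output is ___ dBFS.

-37.8 dBFS

Stage 1: -27.5 dBFS is 10 dB over -37.5 dBFS; at 4:1 that becomes 2.5 dB over, giving -35 dBFS.
Stage 2: overshoot 3.5 dB → 3.5/5 = 0.7 dB → -37.8 dBFS.
Stage 3: below threshold (-37.8 ≤ -18.5); passes unchanged; output -37.8 dBFS.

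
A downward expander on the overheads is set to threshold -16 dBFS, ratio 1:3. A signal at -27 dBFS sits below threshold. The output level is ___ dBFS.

Undershoot = (-16) − (-27) = 11 dB.
At 1:3, that expands to 33 dB under threshold.
Output = -16 − 33 = -49 dBFS.

-49 dBFS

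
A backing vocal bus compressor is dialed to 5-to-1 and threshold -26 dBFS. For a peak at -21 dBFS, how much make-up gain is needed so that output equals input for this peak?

The peak compresses to -26 + 5/5 = -25 dBFS.
To reach -21 dBFS requires -21 − (-25) = 4 dB of make-up.

4 dB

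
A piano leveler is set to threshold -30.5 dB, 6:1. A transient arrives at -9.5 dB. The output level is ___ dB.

-27 dB

The input is 21 dB above the -30.5 dB threshold.
6:1 compression reduces that to 21/6 = 3.5 dB over.
Output = -30.5 + 3.5 = -27 dB.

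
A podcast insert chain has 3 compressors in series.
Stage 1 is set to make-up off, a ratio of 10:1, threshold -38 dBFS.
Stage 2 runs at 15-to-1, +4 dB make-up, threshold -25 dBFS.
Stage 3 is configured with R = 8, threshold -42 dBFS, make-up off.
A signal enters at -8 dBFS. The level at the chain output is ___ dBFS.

-40.625 dBFS

Stage 1: 30 dB above -38 dBFS, reduced 10:1 to 3 dB above → -35 dBFS.
Stage 2: below threshold (-35 ≤ -25); passes unchanged; make-up brings it to -31 dBFS.
Stage 3: -31 dBFS is 11 dB over -42 dBFS; at 8:1 that becomes 1.375 dB over, giving -40.625 dBFS.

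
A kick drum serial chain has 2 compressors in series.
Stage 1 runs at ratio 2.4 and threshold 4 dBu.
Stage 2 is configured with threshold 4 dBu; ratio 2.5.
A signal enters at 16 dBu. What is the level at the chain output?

6 dBu

Stage 1: overshoot 12 dB → 12/2.4 = 5 dB → 9 dBu.
Stage 2: 5 dB above 4 dBu, reduced 2.5:1 to 2 dB above → 6 dBu.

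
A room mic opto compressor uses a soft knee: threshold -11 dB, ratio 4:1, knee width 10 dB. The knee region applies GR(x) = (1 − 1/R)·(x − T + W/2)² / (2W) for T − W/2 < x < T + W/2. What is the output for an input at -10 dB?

x − T + W/2 = -10 − (-11) + 5 = 6.
GR = (1 − 1/4) × 6² / 20 = 0.75 × 36 / 20 = 1.35 dB.
Output = -10 − 1.35 = -11.35 dB.

-11.35 dB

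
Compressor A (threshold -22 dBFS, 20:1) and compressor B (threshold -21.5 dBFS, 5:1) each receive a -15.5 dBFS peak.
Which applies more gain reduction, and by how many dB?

A: 6.5 dB over, compressed to 0.325 dB over, so 6.175 dB of GR.
B: 6 dB over, compressed to 1.2 dB over, so 4.8 dB of GR.
Difference: 1.375 dB in favour of A.

A, by 1.375 dB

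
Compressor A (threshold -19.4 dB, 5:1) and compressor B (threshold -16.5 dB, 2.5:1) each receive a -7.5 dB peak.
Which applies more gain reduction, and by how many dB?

A: overshoot 11.9 dB → output overshoot 2.38 dB → GR 9.52 dB.
B: overshoot 9 dB → output overshoot 3.6 dB → GR 5.4 dB.
A reduces 4.12 dB more.

A, by 4.12 dB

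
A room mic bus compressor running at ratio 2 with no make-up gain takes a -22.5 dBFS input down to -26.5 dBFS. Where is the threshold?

Let T be the threshold. Output overshoot = (input overshoot)/R, so -26.5 − T = (-22.5 − T)/2.
2·(-26.5 − T) = -22.5 − T → 1·T = -53 − (-22.5) = -30.5.
T = -30.5/1 = -30.5 dBFS.

-30.5 dBFS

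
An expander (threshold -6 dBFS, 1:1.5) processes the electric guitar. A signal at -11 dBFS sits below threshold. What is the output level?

-13.5 dBFS

The input is 5 dB below the -6 dBFS threshold.
A 1:1.5 expander multiplies undershoot by 1.5: 5 × 1.5 = 7.5 dB below threshold.
Output = -6 − 7.5 = -13.5 dBFS.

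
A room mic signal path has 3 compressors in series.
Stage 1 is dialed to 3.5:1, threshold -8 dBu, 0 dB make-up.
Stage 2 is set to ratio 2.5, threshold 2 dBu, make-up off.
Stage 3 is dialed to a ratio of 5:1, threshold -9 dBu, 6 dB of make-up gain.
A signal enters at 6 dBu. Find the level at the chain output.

-2 dBu

Stage 1: 6 dBu is 14 dB over -8 dBu; at 3.5:1 that becomes 4 dB over, giving -4 dBu.
Stage 2: -4 dBu is at or below the 2 dBu threshold — no compression; output -4 dBu.
Stage 3: overshoot 5 dB → 5/5 = 1 dB → -8 dBu; +6 dB make-up → -2 dBu.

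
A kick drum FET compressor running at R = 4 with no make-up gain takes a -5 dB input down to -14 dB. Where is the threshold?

-17 dB

Input is 12 dB above T (since output overshoot × R = input overshoot: (-14 − T)·4 = -5 − T gives T = -17 dB).
Check: -17 + (-5 − (-17))/4 = -17 + 3 = -14 dB. ✓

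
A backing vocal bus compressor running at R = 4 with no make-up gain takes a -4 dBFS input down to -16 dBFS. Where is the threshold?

Input is 16 dB above T (since output overshoot × R = input overshoot: (-16 − T)·4 = -4 − T gives T = -20 dBFS).
Check: -20 + (-4 − (-20))/4 = -20 + 4 = -16 dBFS. ✓

-20 dBFS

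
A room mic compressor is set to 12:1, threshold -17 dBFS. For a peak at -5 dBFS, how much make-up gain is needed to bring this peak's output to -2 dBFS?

14 dB

The peak compresses to -17 + 12/12 = -16 dBFS.
To reach -2 dBFS requires -2 − (-16) = 14 dB of make-up.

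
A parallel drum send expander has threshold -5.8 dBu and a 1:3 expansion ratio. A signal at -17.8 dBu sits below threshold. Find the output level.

-41.8 dBu

Undershoot = (-5.8) − (-17.8) = 12 dB.
At 1:3, that expands to 36 dB under threshold.
Output = -5.8 − 36 = -41.8 dBu.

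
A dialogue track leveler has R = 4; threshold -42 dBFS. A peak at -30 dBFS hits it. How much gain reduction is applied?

9 dB

-30 dBFS exceeds the threshold by 12 dB.
At 4:1, output sits 12/4 = 3 dB above threshold.
GR = overshoot in − overshoot out = 12 − 3 = 9 dB.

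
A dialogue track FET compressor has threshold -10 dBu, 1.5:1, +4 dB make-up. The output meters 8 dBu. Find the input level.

11 dBu

Stripping the +4 dB make-up gives 4 dBu at the gain stage.
The compressed level sits 4 − (-10) = 14 dB over threshold.
Input overshoot = R × output overshoot = 21 dB → input = -10 + 21 = 11 dBu.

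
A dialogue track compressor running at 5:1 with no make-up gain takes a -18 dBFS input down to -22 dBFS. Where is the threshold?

-23 dBFS

Input is 5 dB above T (since output overshoot × R = input overshoot: (-22 − T)·5 = -18 − T gives T = -23 dBFS).
Check: -23 + (-18 − (-23))/5 = -23 + 1 = -22 dBFS. ✓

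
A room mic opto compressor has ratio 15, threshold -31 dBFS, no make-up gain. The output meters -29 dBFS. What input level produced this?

That's 2 dB above the -31 dBFS threshold.
Undo the ratio: input overshoot = 2 × 15 = 30 dB, giving input = -1 dBFS.

-1 dBFS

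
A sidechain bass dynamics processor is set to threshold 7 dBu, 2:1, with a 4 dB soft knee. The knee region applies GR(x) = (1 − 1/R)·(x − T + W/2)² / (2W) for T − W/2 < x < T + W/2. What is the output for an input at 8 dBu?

7.4375 dBu

x − T + W/2 = 8 − 7 + 2 = 3.
GR = (1 − 1/2) × 3² / 8 = 0.5 × 9 / 8 = 0.5625 dB.
Output = 8 − 0.5625 = 7.4375 dBu.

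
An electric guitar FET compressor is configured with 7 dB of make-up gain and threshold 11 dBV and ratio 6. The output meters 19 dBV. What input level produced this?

17 dBV

Remove make-up: 19 − 7 = 12 dBV.
Post-compression overshoot = 12 − 11 = 1 dB.
Undo the ratio: input overshoot = 1 × 6 = 6 dB, giving input = 17 dBV.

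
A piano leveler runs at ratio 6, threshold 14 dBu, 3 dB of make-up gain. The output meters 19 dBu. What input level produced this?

Stripping the +3 dB make-up gives 16 dBu at the gain stage.
Post-compression overshoot = 16 − 14 = 2 dB.
Undo the ratio: input overshoot = 2 × 6 = 12 dB, giving input = 26 dBu.

26 dBu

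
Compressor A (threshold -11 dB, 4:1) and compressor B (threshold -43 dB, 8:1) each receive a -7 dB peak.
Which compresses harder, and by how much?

B, by 28.5 dB

A: 4 dB over, compressed to 1 dB over, so 3 dB of GR.
B: 36 dB over, compressed to 4.5 dB over, so 31.5 dB of GR.
B applies 28.5 dB more gain reduction.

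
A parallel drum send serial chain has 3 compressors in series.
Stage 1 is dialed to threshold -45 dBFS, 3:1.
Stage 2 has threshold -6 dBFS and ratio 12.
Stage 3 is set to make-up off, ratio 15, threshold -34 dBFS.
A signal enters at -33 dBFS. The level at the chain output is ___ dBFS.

Stage 1: -33 dBFS is 12 dB over -45 dBFS; at 3:1 that becomes 4 dB over, giving -41 dBFS.
Stage 2: -41 dBFS is at or below the -6 dBFS threshold — no compression; output -41 dBFS.
Stage 3: -41 dBFS is at or below the -34 dBFS threshold — no compression; output -41 dBFS.

-41 dBFS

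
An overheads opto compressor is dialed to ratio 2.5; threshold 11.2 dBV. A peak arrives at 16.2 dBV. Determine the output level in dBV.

13.2 dBV

The input is 5 dB above the 11.2 dBV threshold.
At 2.5:1 the overshoot is divided by 2.5, leaving 2 dB above threshold.
So the level is 11.2 + 2 = 13.2 dBV.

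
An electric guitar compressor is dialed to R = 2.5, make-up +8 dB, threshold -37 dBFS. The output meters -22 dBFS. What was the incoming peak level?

Stripping the +8 dB make-up gives -30 dBFS at the gain stage.
That's 7 dB above the -37 dBFS threshold.
Before 2.5:1 compression the overshoot was 7 × 2.5 = 17.5 dB, so input = -37 + 17.5 = -19.5 dBFS.

-19.5 dBFS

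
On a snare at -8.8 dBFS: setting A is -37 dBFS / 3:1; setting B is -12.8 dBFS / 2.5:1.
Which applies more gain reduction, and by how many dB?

A: overshoot 28.2 dB → output overshoot 9.4 dB → GR 18.8 dB.
B: overshoot 4 dB → output overshoot 1.6 dB → GR 2.4 dB.
A reduces 16.4 dB more.

A, by 16.4 dB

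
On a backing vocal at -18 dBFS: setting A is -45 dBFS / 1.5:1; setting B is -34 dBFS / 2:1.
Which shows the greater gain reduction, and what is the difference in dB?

A, by 1 dB

A: 27 dB over, compressed to 18 dB over, so 9 dB of GR.
B: 16 dB over, compressed to 8 dB over, so 8 dB of GR.
A reduces 1 dB more.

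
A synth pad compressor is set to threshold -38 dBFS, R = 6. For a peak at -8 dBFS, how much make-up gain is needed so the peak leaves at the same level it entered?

The peak compresses to -38 + 30/6 = -33 dBFS.
To reach -8 dBFS requires -8 − (-33) = 25 dB of make-up.

25 dB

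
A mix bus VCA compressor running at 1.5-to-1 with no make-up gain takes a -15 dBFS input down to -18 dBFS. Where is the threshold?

-24 dBFS

Let T be the threshold. Output overshoot = (input overshoot)/R, so -18 − T = (-15 − T)/1.5.
1.5·(-18 − T) = -15 − T → 0.5·T = -27 − (-15) = -12.
T = -12/0.5 = -24 dBFS.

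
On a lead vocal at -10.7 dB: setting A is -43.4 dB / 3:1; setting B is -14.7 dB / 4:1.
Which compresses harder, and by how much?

A, by 18.8 dB

A: overshoot 32.7 dB → output overshoot 10.9 dB → GR 21.8 dB.
B: overshoot 4 dB → output overshoot 1 dB → GR 3 dB.
Difference: 18.8 dB in favour of A.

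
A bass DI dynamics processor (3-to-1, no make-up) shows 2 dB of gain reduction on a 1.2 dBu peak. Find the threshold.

Input is 3 dB above T (since output overshoot × R = input overshoot: (-0.8 − T)·3 = 1.2 − T gives T = -1.8 dBu).
Check: -1.8 + (1.2 − (-1.8))/3 = -1.8 + 1 = -0.8 dBu. ✓

-1.8 dBu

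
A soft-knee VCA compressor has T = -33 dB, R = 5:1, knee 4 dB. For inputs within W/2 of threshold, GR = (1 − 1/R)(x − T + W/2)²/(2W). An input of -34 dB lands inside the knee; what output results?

x − T + W/2 = -34 − (-33) + 2 = 1.
GR = (1 − 1/5) × 1² / 8 = 0.8 × 1 / 8 = 0.1 dB.
Output = -34 − 0.1 = -34.1 dB.

-34.1 dB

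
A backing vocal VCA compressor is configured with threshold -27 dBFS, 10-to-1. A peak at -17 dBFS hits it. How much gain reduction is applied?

9 dB

The signal is 10 dB above threshold.
At 10:1, output sits 10/10 = 1 dB above threshold.
Gain reduction = 10 − 1 = 9 dB.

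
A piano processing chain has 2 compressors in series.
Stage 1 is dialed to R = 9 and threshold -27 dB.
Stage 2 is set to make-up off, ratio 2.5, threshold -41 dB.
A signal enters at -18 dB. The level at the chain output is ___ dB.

Stage 1: -18 dB is 9 dB over -27 dB; at 9:1 that becomes 1 dB over, giving -26 dB.
Stage 2: 15 dB above -41 dB, reduced 2.5:1 to 6 dB above → -35 dB.

-35 dB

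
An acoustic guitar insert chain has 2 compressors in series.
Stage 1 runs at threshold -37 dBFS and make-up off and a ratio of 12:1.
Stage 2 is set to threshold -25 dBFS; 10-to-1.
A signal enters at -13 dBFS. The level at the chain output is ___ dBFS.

Stage 1: overshoot 24 dB → 24/12 = 2 dB → -35 dBFS.
Stage 2: -35 dBFS ≤ -25 dBFS, so stage 2 doesn't engage; output -35 dBFS.

-35 dBFS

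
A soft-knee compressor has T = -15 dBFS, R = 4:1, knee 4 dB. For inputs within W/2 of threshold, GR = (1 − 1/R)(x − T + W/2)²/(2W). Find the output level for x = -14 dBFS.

-14.84375 dBFS

x − T + W/2 = -14 − (-15) + 2 = 3.
GR = (1 − 1/4) × 3² / 8 = 0.75 × 9 / 8 = 0.84375 dB.
Output = -14 − 0.84375 = -14.84375 dBFS.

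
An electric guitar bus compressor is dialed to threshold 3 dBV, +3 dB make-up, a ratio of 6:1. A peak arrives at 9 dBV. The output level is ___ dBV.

9 dBV sits 6 dB over threshold.
At 6:1 the overshoot is divided by 6, leaving 1 dB above threshold.
So the level is 3 + 1 = 4 dBV; make-up adds 3 dB, giving 7 dBV.

7 dBV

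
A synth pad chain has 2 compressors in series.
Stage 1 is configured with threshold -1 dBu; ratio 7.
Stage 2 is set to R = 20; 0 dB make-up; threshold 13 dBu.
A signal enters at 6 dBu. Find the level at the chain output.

0 dBu

Stage 1: 7 dB above -1 dBu, reduced 7:1 to 1 dB above → 0 dBu.
Stage 2: below threshold (0 ≤ 13); passes unchanged; output 0 dBu.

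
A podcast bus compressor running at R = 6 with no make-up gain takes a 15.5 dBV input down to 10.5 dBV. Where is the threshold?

9.5 dBV

Input is 6 dB above T (since output overshoot × R = input overshoot: (10.5 − T)·6 = 15.5 − T gives T = 9.5 dBV).
Check: 9.5 + (15.5 − 9.5)/6 = 9.5 + 1 = 10.5 dBV. ✓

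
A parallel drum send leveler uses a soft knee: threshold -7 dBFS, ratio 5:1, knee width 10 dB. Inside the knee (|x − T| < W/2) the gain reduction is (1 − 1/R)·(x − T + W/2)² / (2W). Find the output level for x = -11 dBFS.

-11.04 dBFS

x − T + W/2 = -11 − (-7) + 5 = 1.
GR = (1 − 1/5) × 1² / 20 = 0.8 × 1 / 20 = 0.04 dB.
Output = -11 − 0.04 = -11.04 dBFS.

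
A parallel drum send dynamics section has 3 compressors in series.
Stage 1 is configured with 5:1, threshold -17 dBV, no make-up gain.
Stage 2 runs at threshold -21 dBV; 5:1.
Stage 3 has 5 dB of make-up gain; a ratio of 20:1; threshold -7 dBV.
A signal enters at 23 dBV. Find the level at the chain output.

Stage 1: 40 dB above -17 dBV, reduced 5:1 to 8 dB above → -9 dBV.
Stage 2: -9 dBV is 12 dB over -21 dBV; at 5:1 that becomes 2.4 dB over, giving -18.6 dBV.
Stage 3: below threshold (-18.6 ≤ -7); passes unchanged; make-up brings it to -13.6 dBV.

-13.6 dBV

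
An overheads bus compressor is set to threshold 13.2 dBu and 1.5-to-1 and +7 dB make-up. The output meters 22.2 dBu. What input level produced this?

Remove make-up: 22.2 − 7 = 15.2 dBu.
That's 2 dB above the 13.2 dBu threshold.
Input overshoot = R × output overshoot = 3 dB → input = 13.2 + 3 = 16.2 dBu.

16.2 dBu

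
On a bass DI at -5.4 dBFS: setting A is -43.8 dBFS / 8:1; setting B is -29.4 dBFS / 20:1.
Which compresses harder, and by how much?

A, by 10.8 dB

A: GR = 38.4 − 38.4/8 = 33.6 dB.
B: GR = 24 − 24/20 = 22.8 dB.
A reduces 10.8 dB more.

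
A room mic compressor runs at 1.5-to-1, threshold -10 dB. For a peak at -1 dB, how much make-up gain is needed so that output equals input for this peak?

3 dB

Overshoot 9 dB → 9/1.5 = 6 dB after compression, so the compressed level is -10 + 6 = -4 dB.
Make-up = target − compressed = -1 − (-4) = 3 dB.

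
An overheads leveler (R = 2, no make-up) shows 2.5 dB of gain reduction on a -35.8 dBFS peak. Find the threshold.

-40.8 dBFS

Let T be the threshold. Output overshoot = (input overshoot)/R, so -38.3 − T = (-35.8 − T)/2.
2·(-38.3 − T) = -35.8 − T → 1·T = -76.6 − (-35.8) = -40.8.
T = -40.8/1 = -40.8 dBFS.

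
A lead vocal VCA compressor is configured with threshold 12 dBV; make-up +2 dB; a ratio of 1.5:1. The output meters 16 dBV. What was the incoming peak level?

15 dBV

Stripping the +2 dB make-up gives 14 dBV at the gain stage.
The compressed level sits 14 − 12 = 2 dB over threshold.
Input overshoot = R × output overshoot = 3 dB → input = 12 + 3 = 15 dBV.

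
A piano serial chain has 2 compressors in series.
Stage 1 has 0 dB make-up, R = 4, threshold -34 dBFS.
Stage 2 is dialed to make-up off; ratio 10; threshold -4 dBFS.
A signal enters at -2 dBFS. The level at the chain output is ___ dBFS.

Stage 1: -2 dBFS is 32 dB over -34 dBFS; at 4:1 that becomes 8 dB over, giving -26 dBFS.
Stage 2: -26 dBFS is at or below the -4 dBFS threshold — no compression; output -26 dBFS.

-26 dBFS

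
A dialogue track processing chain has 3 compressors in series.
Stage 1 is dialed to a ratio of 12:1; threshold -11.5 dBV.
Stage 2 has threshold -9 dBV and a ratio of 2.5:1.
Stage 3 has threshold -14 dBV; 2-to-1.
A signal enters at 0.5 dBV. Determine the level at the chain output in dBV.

Stage 1: overshoot 12 dB → 12/12 = 1 dB → -10.5 dBV.
Stage 2: below threshold (-10.5 ≤ -9); passes unchanged; output -10.5 dBV.
Stage 3: -10.5 dBV is 3.5 dB over -14 dBV; at 2:1 that becomes 1.75 dB over, giving -12.25 dBV.

-12.25 dBV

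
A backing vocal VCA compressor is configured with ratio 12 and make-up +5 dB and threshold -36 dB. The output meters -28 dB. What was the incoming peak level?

0 dB

Before make-up, the level was -28 − 5 = -33 dB.
That's 3 dB above the -36 dB threshold.
Before 12:1 compression the overshoot was 3 × 12 = 36 dB, so input = -36 + 36 = 0 dB.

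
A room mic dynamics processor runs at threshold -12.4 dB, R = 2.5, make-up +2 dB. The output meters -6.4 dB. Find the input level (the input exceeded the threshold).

-2.4 dB

Stripping the +2 dB make-up gives -8.4 dB at the gain stage.
Post-compression overshoot = -8.4 − (-12.4) = 4 dB.
Before 2.5:1 compression the overshoot was 4 × 2.5 = 10 dB, so input = -12.4 + 10 = -2.4 dB.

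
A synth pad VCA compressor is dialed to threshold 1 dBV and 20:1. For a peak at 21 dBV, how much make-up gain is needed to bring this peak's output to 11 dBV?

Overshoot 20 dB → 20/20 = 1 dB after compression, so the compressed level is 1 + 1 = 2 dBV.
Make-up = target − compressed = 11 − 2 = 9 dB.

9 dB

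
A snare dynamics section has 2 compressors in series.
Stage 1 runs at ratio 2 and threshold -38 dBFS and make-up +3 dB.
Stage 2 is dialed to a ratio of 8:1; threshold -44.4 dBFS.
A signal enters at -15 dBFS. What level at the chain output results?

-41.7875 dBFS

Stage 1: overshoot 23 dB → 23/2 = 11.5 dB → -26.5 dBFS; +3 dB make-up → -23.5 dBFS.
Stage 2: 20.9 dB above -44.4 dBFS, reduced 8:1 to 2.6125 dB above → -41.7875 dBFS.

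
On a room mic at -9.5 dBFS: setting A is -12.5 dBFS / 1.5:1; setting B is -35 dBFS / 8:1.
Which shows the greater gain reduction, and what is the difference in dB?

A: overshoot 3 dB → output overshoot 2 dB → GR 1 dB.
B: overshoot 25.5 dB → output overshoot 3.1875 dB → GR 22.3125 dB.
B applies 21.3125 dB more gain reduction.

B, by 21.3125 dB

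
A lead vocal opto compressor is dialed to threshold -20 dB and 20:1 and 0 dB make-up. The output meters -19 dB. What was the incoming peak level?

The compressed level sits -19 − (-20) = 1 dB over threshold.
Before 20:1 compression the overshoot was 1 × 20 = 20 dB, so input = -20 + 20 = 0 dB.

0 dB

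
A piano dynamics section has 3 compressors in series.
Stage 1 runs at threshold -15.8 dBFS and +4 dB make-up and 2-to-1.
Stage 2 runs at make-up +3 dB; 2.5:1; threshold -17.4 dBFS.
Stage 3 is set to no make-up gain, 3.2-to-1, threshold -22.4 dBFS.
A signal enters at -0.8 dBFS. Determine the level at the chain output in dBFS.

Stage 1: 15 dB above -15.8 dBFS, reduced 2:1 to 7.5 dB above → -8.3 dBFS; +4 dB make-up → -4.3 dBFS.
Stage 2: overshoot 13.1 dB → 13.1/2.5 = 5.24 dB → -12.16 dBFS; +3 dB make-up → -9.16 dBFS.
Stage 3: -9.16 dBFS is 13.24 dB over -22.4 dBFS; at 3.2:1 that becomes 4.1375 dB over, giving -18.2625 dBFS.

-18.2625 dBFS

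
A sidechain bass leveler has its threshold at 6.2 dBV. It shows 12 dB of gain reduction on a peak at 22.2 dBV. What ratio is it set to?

4:1

Input overshoot = 22.2 − 6.2 = 16 dB.
Output overshoot = 16 − 12 = 4 dB.
Ratio = input overshoot / output overshoot = 16 / 4 = 4.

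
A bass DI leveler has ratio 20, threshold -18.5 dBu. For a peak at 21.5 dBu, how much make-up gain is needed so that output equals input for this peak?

Without make-up, output = threshold + overshoot/20 = -18.5 + 2 = -16.5 dBu.
Gap to target: 38 dB.

38 dB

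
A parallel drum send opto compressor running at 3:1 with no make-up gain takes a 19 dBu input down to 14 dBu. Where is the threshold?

Gain reduction = 19 − 14 = 5 dB; output overshoot = GR / (R − 1) = 5 / 2 = 2.5 dB.
Threshold = output − output overshoot = 14 − 2.5 = 11.5 dBu.

11.5 dBu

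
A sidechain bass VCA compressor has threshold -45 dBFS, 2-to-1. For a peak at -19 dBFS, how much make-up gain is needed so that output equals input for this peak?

13 dB

Without make-up, output = threshold + overshoot/2 = -45 + 13 = -32 dBFS.
Gap to target: 13 dB.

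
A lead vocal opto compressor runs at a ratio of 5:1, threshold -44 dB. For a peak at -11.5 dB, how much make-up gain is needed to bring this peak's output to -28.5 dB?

The peak compresses to -44 + 32.5/5 = -37.5 dB.
To reach -28.5 dB requires -28.5 − (-37.5) = 9 dB of make-up.

9 dB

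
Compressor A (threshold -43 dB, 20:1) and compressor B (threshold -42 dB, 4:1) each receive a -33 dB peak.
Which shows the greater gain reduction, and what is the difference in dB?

A: overshoot 10 dB → output overshoot 0.5 dB → GR 9.5 dB.
B: overshoot 9 dB → output overshoot 2.25 dB → GR 6.75 dB.
A reduces 2.75 dB more.

A, by 2.75 dB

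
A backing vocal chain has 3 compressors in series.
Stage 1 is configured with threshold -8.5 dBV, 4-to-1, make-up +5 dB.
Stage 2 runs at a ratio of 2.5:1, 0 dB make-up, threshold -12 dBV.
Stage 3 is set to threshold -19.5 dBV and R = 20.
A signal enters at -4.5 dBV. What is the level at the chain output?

Stage 1: 4 dB above -8.5 dBV, reduced 4:1 to 1 dB above → -7.5 dBV; +5 dB make-up → -2.5 dBV.
Stage 2: overshoot 9.5 dB → 9.5/2.5 = 3.8 dB → -8.2 dBV.
Stage 3: -8.2 dBV is 11.3 dB over -19.5 dBV; at 20:1 that becomes 0.565 dB over, giving -18.935 dBV.

-18.935 dBV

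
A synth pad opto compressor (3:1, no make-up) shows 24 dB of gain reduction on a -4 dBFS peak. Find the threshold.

Let T be the threshold. Output overshoot = (input overshoot)/R, so -28 − T = (-4 − T)/3.
3·(-28 − T) = -4 − T → 2·T = -84 − (-4) = -80.
T = -80/2 = -40 dBFS.

-40 dBFS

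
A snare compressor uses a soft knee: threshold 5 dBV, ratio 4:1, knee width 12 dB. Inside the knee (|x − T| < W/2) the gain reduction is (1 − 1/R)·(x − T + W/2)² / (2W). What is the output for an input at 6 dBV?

x − T + W/2 = 6 − 5 + 6 = 7.
GR = (1 − 1/4) × 7² / 24 = 0.75 × 49 / 24 = 1.53125 dB.
Output = 6 − 1.53125 = 4.46875 dBV.

4.46875 dBV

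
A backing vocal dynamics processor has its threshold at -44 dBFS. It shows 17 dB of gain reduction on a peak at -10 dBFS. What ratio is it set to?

Input overshoot = -10 − (-44) = 34 dB.
Output overshoot = 34 − 17 = 17 dB.
Ratio = input overshoot / output overshoot = 34 / 17 = 2.

2:1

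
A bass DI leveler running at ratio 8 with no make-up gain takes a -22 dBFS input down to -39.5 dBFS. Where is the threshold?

-42 dBFS

Let T be the threshold. Output overshoot = (input overshoot)/R, so -39.5 − T = (-22 − T)/8.
8·(-39.5 − T) = -22 − T → 7·T = -316 − (-22) = -294.
T = -294/7 = -42 dBFS.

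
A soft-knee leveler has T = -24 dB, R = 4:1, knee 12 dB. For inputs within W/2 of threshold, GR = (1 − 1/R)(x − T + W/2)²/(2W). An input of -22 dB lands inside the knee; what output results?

x − T + W/2 = -22 − (-24) + 6 = 8.
GR = (1 − 1/4) × 8² / 24 = 0.75 × 64 / 24 = 2 dB.
Output = -22 − 2 = -24 dB.

-24 dB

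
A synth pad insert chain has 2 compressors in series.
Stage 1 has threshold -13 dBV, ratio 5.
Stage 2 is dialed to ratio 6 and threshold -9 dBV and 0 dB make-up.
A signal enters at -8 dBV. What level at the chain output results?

Stage 1: 5 dB above -13 dBV, reduced 5:1 to 1 dB above → -12 dBV.
Stage 2: below threshold (-12 ≤ -9); passes unchanged; output -12 dBV.

-12 dBV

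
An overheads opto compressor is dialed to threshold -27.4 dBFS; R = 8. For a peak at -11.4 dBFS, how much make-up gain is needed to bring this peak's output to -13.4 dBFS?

Without make-up, output = threshold + overshoot/8 = -27.4 + 2 = -25.4 dBFS.
Gap to target: 12 dB.

12 dB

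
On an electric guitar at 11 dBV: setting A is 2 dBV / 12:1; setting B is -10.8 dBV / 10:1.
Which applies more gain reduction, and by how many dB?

A: GR = 9 − 9/12 = 8.25 dB.
B: GR = 21.8 − 21.8/10 = 19.62 dB.
B reduces 11.37 dB more.

B, by 11.37 dB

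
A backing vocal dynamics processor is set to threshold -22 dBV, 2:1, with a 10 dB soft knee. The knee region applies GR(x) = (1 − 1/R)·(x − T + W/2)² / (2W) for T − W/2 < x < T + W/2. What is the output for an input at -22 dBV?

-22.625 dBV

x − T + W/2 = -22 − (-22) + 5 = 5.
GR = (1 − 1/2) × 5² / 20 = 0.5 × 25 / 20 = 0.625 dB.
Output = -22 − 0.625 = -22.625 dBV.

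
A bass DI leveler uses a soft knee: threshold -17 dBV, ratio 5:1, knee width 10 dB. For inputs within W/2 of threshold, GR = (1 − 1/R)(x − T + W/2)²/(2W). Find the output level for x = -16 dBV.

x − T + W/2 = -16 − (-17) + 5 = 6.
GR = (1 − 1/5) × 6² / 20 = 0.8 × 36 / 20 = 1.44 dB.
Output = -16 − 1.44 = -17.44 dBV.

-17.44 dBV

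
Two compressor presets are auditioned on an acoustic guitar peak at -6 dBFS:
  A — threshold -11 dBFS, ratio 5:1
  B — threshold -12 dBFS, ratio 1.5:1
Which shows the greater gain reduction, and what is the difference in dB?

A: 5 dB over, compressed to 1 dB over, so 4 dB of GR.
B: 6 dB over, compressed to 4 dB over, so 2 dB of GR.
A applies 2 dB more gain reduction.

A, by 2 dB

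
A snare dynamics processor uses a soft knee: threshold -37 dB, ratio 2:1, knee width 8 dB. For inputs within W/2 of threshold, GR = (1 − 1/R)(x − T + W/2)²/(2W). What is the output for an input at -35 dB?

x − T + W/2 = -35 − (-37) + 4 = 6.
GR = (1 − 1/2) × 6² / 16 = 0.5 × 36 / 16 = 1.125 dB.
Output = -35 − 1.125 = -36.125 dB.

-36.125 dB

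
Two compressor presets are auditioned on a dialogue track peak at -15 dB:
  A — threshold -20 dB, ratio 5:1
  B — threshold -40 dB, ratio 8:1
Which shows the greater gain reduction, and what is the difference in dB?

A: overshoot 5 dB → output overshoot 1 dB → GR 4 dB.
B: overshoot 25 dB → output overshoot 3.125 dB → GR 21.875 dB.
Difference: 17.875 dB in favour of B.

B, by 17.875 dB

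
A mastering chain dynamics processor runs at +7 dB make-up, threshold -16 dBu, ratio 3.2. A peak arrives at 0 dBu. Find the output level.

-4 dBu

Overshoot: 0 − (-16) = 16 dB.
The 16 dB excess becomes 5 dB after 3.2:1 reduction.
That puts the output at -11 dBu; make-up adds 7 dB, giving -4 dBu.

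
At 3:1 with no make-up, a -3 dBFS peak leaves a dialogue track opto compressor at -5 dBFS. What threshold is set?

Gain reduction = -3 − (-5) = 2 dB; output overshoot = GR / (R − 1) = 2 / 2 = 1 dB.
Threshold = output − output overshoot = -5 − 1 = -6 dBFS.

-6 dBFS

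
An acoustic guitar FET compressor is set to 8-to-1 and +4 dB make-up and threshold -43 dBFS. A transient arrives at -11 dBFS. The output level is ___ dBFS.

-35 dBFS

The input is 32 dB above the -43 dBFS threshold.
At 8:1 the overshoot is divided by 8, leaving 4 dB above threshold.
That puts the output at -39 dBFS; make-up adds 4 dB, giving -35 dBFS.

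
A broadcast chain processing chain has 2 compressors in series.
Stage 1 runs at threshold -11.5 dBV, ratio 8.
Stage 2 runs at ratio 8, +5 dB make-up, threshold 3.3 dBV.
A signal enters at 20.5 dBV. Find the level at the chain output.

Stage 1: 20.5 dBV is 32 dB over -11.5 dBV; at 8:1 that becomes 4 dB over, giving -7.5 dBV.
Stage 2: below threshold (-7.5 ≤ 3.3); passes unchanged; make-up brings it to -2.5 dBV.

-2.5 dBV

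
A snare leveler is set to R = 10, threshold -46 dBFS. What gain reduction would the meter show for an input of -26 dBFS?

18 dB

-26 dBFS exceeds the threshold by 20 dB.
After 10:1 compression the overshoot becomes 20/10 = 2 dB.
Gain reduction = 20 − 2 = 18 dB.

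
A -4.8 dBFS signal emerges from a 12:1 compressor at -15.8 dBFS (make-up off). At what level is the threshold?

Let T be the threshold. Output overshoot = (input overshoot)/R, so -15.8 − T = (-4.8 − T)/12.
12·(-15.8 − T) = -4.8 − T → 11·T = -189.6 − (-4.8) = -184.8.
T = -184.8/11 = -16.8 dBFS.

-16.8 dBFS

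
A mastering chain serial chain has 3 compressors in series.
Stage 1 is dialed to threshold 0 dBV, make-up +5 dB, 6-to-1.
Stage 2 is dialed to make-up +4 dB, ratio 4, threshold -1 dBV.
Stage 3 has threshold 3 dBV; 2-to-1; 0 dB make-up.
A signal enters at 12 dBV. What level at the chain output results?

Stage 1: overshoot 12 dB → 12/6 = 2 dB → 2 dBV; +5 dB make-up → 7 dBV.
Stage 2: overshoot 8 dB → 8/4 = 2 dB → 1 dBV; +4 dB make-up → 5 dBV.
Stage 3: 2 dB above 3 dBV, reduced 2:1 to 1 dB above → 4 dBV.

4 dBV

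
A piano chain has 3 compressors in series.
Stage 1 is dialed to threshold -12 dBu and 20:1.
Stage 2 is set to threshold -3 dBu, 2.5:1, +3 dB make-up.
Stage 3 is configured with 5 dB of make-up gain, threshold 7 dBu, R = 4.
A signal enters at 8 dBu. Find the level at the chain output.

-3 dBu

Stage 1: 20 dB above -12 dBu, reduced 20:1 to 1 dB above → -11 dBu.
Stage 2: below threshold (-11 ≤ -3); passes unchanged; make-up brings it to -8 dBu.
Stage 3: -8 dBu ≤ 7 dBu, so stage 3 doesn't engage; make-up brings it to -3 dBu.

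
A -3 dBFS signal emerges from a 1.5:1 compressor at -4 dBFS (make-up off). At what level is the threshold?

Gain reduction = -3 − (-4) = 1 dB; output overshoot = GR / (R − 1) = 1 / 0.5 = 2 dB.
Threshold = output − output overshoot = -4 − 2 = -6 dBFS.

-6 dBFS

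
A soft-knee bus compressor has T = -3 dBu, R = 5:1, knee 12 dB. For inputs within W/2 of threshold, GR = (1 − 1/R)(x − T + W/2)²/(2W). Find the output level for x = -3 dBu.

x − T + W/2 = -3 − (-3) + 6 = 6.
GR = (1 − 1/5) × 6² / 24 = 0.8 × 36 / 24 = 1.2 dB.
Output = -3 − 1.2 = -4.2 dBu.

-4.2 dBu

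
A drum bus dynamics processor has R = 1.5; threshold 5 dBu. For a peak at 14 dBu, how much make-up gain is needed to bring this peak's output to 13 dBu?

Without make-up, output = threshold + overshoot/1.5 = 5 + 6 = 11 dBu.
Gap to target: 2 dB.

2 dB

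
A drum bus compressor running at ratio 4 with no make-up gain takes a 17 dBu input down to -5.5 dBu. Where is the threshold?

-13 dBu

Let T be the threshold. Output overshoot = (input overshoot)/R, so -5.5 − T = (17 − T)/4.
4·(-5.5 − T) = 17 − T → 3·T = -22 − 17 = -39.
T = -39/3 = -13 dBu.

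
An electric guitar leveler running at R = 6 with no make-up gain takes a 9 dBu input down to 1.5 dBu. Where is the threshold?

0 dBu

Input is 9 dB above T (since output overshoot × R = input overshoot: (1.5 − T)·6 = 9 − T gives T = 0 dBu).
Check: 0 + (9 − 0)/6 = 0 + 1.5 = 1.5 dBu. ✓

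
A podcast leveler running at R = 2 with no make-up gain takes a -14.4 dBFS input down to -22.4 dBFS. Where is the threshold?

-30.4 dBFS

Input is 16 dB above T (since output overshoot × R = input overshoot: (-22.4 − T)·2 = -14.4 − T gives T = -30.4 dBFS).
Check: -30.4 + (-14.4 − (-30.4))/2 = -30.4 + 8 = -22.4 dBFS. ✓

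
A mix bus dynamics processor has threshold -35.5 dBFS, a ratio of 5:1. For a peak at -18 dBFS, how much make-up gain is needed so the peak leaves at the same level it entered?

Without make-up, output = threshold + overshoot/5 = -35.5 + 3.5 = -32 dBFS.
Gap to target: 14 dB.

14 dB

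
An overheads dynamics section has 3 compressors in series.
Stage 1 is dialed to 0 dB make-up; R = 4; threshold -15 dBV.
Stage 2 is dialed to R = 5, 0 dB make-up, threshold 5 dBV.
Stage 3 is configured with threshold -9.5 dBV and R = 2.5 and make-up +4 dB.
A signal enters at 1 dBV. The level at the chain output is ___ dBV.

Stage 1: 1 dBV is 16 dB over -15 dBV; at 4:1 that becomes 4 dB over, giving -11 dBV.
Stage 2: below threshold (-11 ≤ 5); passes unchanged; output -11 dBV.
Stage 3: -11 dBV ≤ -9.5 dBV, so stage 3 doesn't engage; make-up brings it to -7 dBV.

-7 dBV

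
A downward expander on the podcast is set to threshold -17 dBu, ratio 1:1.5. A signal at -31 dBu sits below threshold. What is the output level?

-38 dBu

Undershoot = (-17) − (-31) = 14 dB.
At 1:1.5, that expands to 21 dB under threshold.
Output = -17 − 21 = -38 dBu.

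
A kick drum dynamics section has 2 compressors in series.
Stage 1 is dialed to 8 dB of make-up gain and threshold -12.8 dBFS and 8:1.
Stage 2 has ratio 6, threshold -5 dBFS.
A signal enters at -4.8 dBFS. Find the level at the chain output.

Stage 1: -4.8 dBFS is 8 dB over -12.8 dBFS; at 8:1 that becomes 1 dB over, giving -11.8 dBFS; +8 dB make-up → -3.8 dBFS.
Stage 2: overshoot 1.2 dB → 1.2/6 = 0.2 dB → -4.8 dBFS.

-4.8 dBFS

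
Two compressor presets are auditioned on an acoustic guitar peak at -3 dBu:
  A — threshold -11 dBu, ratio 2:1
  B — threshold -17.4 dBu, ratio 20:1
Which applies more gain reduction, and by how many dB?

A: overshoot 8 dB → output overshoot 4 dB → GR 4 dB.
B: overshoot 14.4 dB → output overshoot 0.72 dB → GR 13.68 dB.
B reduces 9.68 dB more.

B, by 9.68 dB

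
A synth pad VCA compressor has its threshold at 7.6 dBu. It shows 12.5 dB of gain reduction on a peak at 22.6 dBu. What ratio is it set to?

Input overshoot = 22.6 − 7.6 = 15 dB.
Output overshoot = 15 − 12.5 = 2.5 dB.
Ratio = input overshoot / output overshoot = 15 / 2.5 = 6.

6:1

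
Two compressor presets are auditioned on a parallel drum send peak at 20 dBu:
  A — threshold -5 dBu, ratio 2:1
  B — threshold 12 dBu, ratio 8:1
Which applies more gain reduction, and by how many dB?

A, by 5.5 dB

A: 25 dB over, compressed to 12.5 dB over, so 12.5 dB of GR.
B: 8 dB over, compressed to 1 dB over, so 7 dB of GR.
A reduces 5.5 dB more.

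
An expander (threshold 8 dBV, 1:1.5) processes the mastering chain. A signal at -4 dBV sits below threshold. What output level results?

-10 dBV

Undershoot = 8 − (-4) = 12 dB.
At 1:1.5, that expands to 18 dB under threshold.
Output = 8 − 18 = -10 dBV.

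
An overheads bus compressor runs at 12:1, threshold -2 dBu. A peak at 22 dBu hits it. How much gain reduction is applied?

Overshoot = 22 − (-2) = 24 dB.
After 12:1 compression the overshoot becomes 24/12 = 2 dB.
Gain reduction = 24 − 2 = 22 dB.

22 dB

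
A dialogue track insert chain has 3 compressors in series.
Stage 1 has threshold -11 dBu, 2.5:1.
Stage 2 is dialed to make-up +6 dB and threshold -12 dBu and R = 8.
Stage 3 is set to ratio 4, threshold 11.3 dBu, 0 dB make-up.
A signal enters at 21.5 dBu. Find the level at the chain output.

-4.25 dBu

Stage 1: overshoot 32.5 dB → 32.5/2.5 = 13 dB → 2 dBu.
Stage 2: overshoot 14 dB → 14/8 = 1.75 dB → -10.25 dBu; +6 dB make-up → -4.25 dBu.
Stage 3: below threshold (-4.25 ≤ 11.3); passes unchanged; output -4.25 dBu.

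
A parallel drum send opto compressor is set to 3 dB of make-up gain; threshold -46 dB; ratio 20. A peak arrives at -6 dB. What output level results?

-41 dB

-6 dB sits 40 dB over threshold.
The 40 dB excess becomes 2 dB after 20:1 reduction.
So the level is -46 + 2 = -44 dB; make-up adds 3 dB, giving -41 dB.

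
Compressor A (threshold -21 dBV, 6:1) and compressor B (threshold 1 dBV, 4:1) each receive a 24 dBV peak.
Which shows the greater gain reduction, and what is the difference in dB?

A: overshoot 45 dB → output overshoot 7.5 dB → GR 37.5 dB.
B: overshoot 23 dB → output overshoot 5.75 dB → GR 17.25 dB.
A applies 20.25 dB more gain reduction.

A, by 20.25 dB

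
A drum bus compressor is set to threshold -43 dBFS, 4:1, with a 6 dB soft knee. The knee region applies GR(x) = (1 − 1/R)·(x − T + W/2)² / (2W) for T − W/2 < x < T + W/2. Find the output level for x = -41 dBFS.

x − T + W/2 = -41 − (-43) + 3 = 5.
GR = (1 − 1/4) × 5² / 12 = 0.75 × 25 / 12 = 1.5625 dB.
Output = -41 − 1.5625 = -42.5625 dBFS.

-42.5625 dBFS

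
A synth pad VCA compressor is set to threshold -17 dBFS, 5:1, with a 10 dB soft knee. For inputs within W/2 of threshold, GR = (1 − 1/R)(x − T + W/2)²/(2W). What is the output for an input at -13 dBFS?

x − T + W/2 = -13 − (-17) + 5 = 9.
GR = (1 − 1/5) × 9² / 20 = 0.8 × 81 / 20 = 3.24 dB.
Output = -13 − 3.24 = -16.24 dBFS.

-16.24 dBFS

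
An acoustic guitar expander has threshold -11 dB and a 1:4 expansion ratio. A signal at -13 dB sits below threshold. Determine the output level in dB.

The input is 2 dB below the -11 dB threshold.
A 1:4 expander multiplies undershoot by 4: 2 × 4 = 8 dB below threshold.
Output = -11 − 8 = -19 dB.

-19 dB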